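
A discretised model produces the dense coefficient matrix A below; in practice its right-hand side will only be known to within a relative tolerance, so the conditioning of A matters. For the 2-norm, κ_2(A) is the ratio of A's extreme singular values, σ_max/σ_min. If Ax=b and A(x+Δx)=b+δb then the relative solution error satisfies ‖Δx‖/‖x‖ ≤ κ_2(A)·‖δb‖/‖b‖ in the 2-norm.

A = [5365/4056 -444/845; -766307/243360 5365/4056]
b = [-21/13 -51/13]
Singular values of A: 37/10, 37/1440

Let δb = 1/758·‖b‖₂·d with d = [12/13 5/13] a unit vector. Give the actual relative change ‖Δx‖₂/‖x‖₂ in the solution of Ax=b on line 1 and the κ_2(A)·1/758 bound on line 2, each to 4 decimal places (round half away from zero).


σ_max = 37/10, σ_min = 37/1440
condition number: (37/10) ÷ (37/1440) = 144.0000
bound on ‖Δx‖/‖x‖: κ·ε = 144.0000·1/758 = 0.1900
solve Ax = b  →  x = [-44.1580 -108.0873]
‖b‖ = 4.2426, ‖x‖ = 116.7596
Δx = A⁻¹·δb where δb = 1/758·4.2426·d; ‖Δx‖ = 0.2178
dividing the unrounded norms, ‖Δx‖/‖x‖ = 0.0019
tightness: 0.0019 against a bound of 0.1900 (unrounded ratio ≈ 0.0098)

0.0019
0.1900


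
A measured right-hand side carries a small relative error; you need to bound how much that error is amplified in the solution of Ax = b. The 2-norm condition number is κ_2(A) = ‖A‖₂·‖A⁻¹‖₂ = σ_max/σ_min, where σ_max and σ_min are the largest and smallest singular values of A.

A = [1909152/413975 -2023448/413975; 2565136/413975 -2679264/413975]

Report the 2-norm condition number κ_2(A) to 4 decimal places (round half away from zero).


AᵀA = [408991362304/6855012025 -85885970688/1371002405; -85885970688/1371002405 450911895616/6855012025]; tr = 204495424/1630205, det = 39337984/203775625
eigenvalues of AᵀA: λ = (tr ± √(tr²−4·det))/2 = 3136/25, 12544/8151025
σ_max=√(3136/25)=(56/5), σ_min=√(12544/8151025)=(112/2855) → κ = 285.5000

285.5000


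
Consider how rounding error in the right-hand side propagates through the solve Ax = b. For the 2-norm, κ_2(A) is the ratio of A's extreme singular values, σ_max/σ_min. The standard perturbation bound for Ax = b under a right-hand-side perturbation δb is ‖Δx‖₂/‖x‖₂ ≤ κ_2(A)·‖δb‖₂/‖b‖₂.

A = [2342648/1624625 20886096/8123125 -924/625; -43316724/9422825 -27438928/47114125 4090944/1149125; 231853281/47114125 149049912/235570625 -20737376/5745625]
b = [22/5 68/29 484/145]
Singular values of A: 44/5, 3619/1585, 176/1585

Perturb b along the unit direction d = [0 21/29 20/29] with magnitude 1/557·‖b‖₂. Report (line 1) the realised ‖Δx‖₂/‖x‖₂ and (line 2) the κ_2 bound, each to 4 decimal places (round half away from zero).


from the listed singular values, σ₁ = 44/5, σ_n = 176/1585
κ = σ_max/σ_min = (44/5)/(176/1585) = 79.2500
κ_2(A)·‖δb‖/‖b‖ = 0.1423
solve Ax = b  →  x = [20.8793 6.4935 28.6818]
‖b‖ = 6.0000, ‖x‖ = 36.0660
with δb = [0.0000 0.0078 0.0074], A·Δx = δb → ‖Δx‖ = 0.0970
realised ‖Δx‖/‖x‖ = 0.0027
so the bound overstates the realised error by a factor of ≈ 52.8968 (computed from the unrounded values)

0.0027
0.1423


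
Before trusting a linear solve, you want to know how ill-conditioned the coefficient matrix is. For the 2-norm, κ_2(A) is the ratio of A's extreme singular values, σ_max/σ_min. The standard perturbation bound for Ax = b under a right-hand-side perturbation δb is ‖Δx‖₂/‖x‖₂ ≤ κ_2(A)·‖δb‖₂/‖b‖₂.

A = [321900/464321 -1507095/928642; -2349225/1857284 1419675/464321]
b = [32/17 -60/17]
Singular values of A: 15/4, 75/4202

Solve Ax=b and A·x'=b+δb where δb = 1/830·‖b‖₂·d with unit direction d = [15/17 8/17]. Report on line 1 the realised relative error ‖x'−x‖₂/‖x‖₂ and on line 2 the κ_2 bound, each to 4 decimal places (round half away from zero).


0.2531
0.2531

from the listed singular values, σ₁ = 15/4, σ_n = 75/4202
condition number: (15/4) ÷ (75/4202) = 210.1000
bound on ‖Δx‖/‖x‖: κ·ε = 210.1000·1/830 = 0.2531
solve Ax = b  →  x = [0.4103 -0.9846]
‖b‖ = 4.0000, ‖x‖ = 1.0667
re-solving with b+δb shifts x by Δx of norm 0.2700
realised ‖Δx‖/‖x‖ = 0.2531
tightness: 0.2531 against a bound of 0.2531; the bound is attained (ratio 1)


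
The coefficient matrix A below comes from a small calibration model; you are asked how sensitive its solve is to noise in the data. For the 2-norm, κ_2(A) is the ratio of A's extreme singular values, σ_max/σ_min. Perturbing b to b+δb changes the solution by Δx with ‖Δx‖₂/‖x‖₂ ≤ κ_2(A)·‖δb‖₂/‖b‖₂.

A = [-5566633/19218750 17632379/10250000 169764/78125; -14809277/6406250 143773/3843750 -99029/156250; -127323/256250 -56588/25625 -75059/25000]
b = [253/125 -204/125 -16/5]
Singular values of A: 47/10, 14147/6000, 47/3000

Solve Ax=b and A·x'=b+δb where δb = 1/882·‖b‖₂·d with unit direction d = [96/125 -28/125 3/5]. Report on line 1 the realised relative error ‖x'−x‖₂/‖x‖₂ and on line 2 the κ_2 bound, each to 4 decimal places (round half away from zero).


largest singular value 47/10, smallest 47/3000
κ_2(A) = (47/10) / (47/3000) = 300.0000
bound on ‖Δx‖/‖x‖: κ·ε = 300.0000·1/882 = 0.3401
solve Ax = b  →  x = [0.5259 0.4051 0.6809]
‖b‖ = 4.1231, ‖x‖ = 0.9509
δb = ε·‖b‖·d = [0.0036 -0.0010 0.0028]; solving A·Δx = δb gives ‖Δx‖ = 0.2984
realised ‖Δx‖/‖x‖ = 0.3138
realised/bound (from unrounded values) ≈ 0.9226

0.3138
0.3401


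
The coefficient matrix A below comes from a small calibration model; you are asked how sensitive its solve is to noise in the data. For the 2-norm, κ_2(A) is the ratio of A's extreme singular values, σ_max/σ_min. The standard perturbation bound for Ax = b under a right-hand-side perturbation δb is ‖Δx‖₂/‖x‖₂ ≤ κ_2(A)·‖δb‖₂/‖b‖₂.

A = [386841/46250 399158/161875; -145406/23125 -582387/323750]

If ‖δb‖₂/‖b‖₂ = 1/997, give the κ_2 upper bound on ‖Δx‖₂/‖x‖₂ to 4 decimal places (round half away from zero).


0.2598

form AᵀA = [1873740629/17112500 956372976/29946875; 956372976/29946875 7811864429/838512500] with trace 398500621/3354050 and determinant 141158161/670810000
char-poly roots: 11881/100 and 11881/6708100
κ_2(A) = √(λ_max/λ_min) = √((11881/100) / (11881/6708100)) = 259.0000
perturbation bound = 259.0000·1/997 = 0.2598


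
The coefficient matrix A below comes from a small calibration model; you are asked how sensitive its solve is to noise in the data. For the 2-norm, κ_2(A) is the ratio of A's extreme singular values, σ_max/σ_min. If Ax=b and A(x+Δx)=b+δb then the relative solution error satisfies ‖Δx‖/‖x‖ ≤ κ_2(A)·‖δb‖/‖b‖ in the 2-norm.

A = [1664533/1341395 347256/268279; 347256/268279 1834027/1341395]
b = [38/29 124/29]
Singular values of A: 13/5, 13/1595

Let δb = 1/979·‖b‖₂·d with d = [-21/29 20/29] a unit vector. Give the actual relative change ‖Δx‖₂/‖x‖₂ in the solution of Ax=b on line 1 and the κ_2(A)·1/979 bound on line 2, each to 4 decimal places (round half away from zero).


0.0023
0.3258

σ_max = 13/5, σ_min = 13/1595
condition number: (13/5) ÷ (13/1595) = 319.0000
worst-case relative error ≤ 319.0000 × 1/979 = 0.3258
solve Ax = b  →  x = [-176.6313 170.3448]
‖b‖₂ = 4.4721 and ‖x‖₂ = 245.3894
δb = ε·‖b‖·d = [-0.0033 0.0032]; solving A·Δx = δb gives ‖Δx‖ = 0.5605
dividing the unrounded norms, ‖Δx‖/‖x‖ = 0.0023
tightness: 0.0023 against a bound of 0.3258 (unrounded ratio ≈ 0.0070)


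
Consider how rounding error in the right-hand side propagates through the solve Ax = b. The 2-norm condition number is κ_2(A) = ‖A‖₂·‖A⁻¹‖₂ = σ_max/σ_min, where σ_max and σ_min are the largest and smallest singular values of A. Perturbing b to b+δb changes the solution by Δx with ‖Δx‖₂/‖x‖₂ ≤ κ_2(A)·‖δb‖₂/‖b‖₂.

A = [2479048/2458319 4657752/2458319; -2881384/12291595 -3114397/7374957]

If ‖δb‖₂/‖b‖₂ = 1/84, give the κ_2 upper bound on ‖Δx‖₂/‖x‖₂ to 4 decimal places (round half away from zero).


3.1491

M = AᵀA = [96338101376/89877042025 108373370248/53926225215; 108373370248/53926225215 121922279545/32355735129]. tr(M)=13547058481/2798939025, det(M)=937024/2798939025
solving λ² − 13547058481/2798939025·λ + 937024/2798939025 = 0 gives λ = 121/25, 7744/111957561
κ = σ_max/σ_min = (11/5)/(88/10581) = 264.5250
worst-case relative error ≤ 264.5250 × 1/84 = 3.1491


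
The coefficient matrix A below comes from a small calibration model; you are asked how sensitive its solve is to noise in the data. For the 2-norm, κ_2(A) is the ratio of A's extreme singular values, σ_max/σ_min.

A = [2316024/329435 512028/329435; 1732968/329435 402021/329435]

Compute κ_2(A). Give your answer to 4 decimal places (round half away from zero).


200.8750

AᵀA = [8163068544/105880409 1836642600/105880409; 1836642600/105880409 413457129/105880409]; tr = 209183553/2582449, det = 419904/2582449
eigenvalues of AᵀA: λ = (tr ± √(tr²−4·det))/2 = 81, 5184/2582449
σ_max=√81=9, σ_min=√(5184/2582449)=(72/1607) → κ = 200.8750


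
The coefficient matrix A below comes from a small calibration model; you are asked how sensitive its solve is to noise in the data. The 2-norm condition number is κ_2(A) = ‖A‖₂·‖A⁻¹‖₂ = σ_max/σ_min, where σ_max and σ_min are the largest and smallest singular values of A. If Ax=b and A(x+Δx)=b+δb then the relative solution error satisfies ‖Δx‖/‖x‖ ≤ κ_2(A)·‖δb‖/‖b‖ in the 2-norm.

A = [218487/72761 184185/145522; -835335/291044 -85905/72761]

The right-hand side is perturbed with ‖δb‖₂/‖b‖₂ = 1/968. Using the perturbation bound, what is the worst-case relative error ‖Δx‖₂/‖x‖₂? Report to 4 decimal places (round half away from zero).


0.2393

M = AᵀA = [1737894969/100721296 181026765/25180324; 181026765/25180324 75437325/25180324]. tr(M)=12068901/595984, det(M)=18225/2383936
eigenvalues of AᵀA: λ = (tr ± √(tr²−4·det))/2 = 81/4, 225/595984
κ = σ_max/σ_min = (9/2)/(15/772) = 231.6000
worst-case relative error ≤ 231.6000 × 1/968 = 0.2393


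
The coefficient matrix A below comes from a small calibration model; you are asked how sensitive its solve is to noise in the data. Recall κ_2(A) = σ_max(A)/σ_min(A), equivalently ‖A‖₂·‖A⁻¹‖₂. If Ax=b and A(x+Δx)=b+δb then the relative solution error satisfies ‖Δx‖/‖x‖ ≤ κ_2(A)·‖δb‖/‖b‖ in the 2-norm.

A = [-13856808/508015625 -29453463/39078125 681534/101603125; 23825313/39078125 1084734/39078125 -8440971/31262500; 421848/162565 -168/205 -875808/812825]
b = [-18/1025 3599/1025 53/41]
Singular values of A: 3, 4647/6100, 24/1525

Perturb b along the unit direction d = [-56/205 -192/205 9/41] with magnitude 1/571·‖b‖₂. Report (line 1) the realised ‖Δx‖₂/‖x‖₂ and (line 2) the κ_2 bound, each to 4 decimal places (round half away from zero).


0.0022
0.3338

largest singular value 3, smallest 24/1525
κ_2(A) = 3 / (24/1525) = 190.6250
perturbation bound = 190.6250·1/571 = 0.3338
solve Ax = b  →  x = [-72.3873 1.0735 -176.3491]
2-norm of b is 3.7417; of x, 190.6307
re-solving with b+δb shifts x by Δx of norm 0.4164
dividing the unrounded norms, ‖Δx‖/‖x‖ = 0.0022
so the bound overstates the realised error by a factor of ≈ 152.8446 (computed from the unrounded values)


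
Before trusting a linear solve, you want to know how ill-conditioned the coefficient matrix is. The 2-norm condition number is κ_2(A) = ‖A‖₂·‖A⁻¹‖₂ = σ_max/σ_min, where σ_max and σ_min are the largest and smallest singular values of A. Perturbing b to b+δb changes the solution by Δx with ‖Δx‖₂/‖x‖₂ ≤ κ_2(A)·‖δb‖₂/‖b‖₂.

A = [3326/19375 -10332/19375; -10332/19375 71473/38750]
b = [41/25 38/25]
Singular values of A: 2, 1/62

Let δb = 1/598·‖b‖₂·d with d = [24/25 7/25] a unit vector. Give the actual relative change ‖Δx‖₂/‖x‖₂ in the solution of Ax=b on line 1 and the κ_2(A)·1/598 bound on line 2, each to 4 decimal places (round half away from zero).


0.0019
0.2074

σ_max = 2, σ_min = 1/62
κ_2(A) = 2 / (1/62) = 124.0000
κ_2(A)·‖δb‖/‖b‖ = 0.2074
solve Ax = b  →  x = [118.9000 35.2000]
2-norm of b is 2.2361; of x, 124.0010
with δb = [0.0036 0.0010], A·Δx = δb → ‖Δx‖ = 0.2318
relative error = 0.0019
realised/bound (from unrounded values) ≈ 0.0090


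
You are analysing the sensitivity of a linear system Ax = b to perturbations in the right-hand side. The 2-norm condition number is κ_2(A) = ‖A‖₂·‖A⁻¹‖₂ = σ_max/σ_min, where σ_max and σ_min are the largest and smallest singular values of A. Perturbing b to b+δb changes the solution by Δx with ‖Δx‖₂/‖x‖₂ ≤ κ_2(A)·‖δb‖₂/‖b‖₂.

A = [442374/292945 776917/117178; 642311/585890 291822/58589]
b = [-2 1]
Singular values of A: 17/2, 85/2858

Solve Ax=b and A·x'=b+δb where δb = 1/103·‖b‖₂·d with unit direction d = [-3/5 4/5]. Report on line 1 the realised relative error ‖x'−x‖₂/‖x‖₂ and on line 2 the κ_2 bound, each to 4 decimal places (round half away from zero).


0.0109
2.7748

largest singular value 17/2, smallest 85/2858
condition number: (17/2) ÷ (85/2858) = 285.8000
worst-case relative error ≤ 285.8000 × 1/103 = 2.7748
solve Ax = b  →  x = [-65.6327 14.6468]
2-norm of b is 2.2361; of x, 67.2472
with δb = [-0.0130 0.0174], A·Δx = δb → ‖Δx‖ = 0.7299
relative error = 0.0109
realised/bound (from unrounded values) ≈ 0.0039


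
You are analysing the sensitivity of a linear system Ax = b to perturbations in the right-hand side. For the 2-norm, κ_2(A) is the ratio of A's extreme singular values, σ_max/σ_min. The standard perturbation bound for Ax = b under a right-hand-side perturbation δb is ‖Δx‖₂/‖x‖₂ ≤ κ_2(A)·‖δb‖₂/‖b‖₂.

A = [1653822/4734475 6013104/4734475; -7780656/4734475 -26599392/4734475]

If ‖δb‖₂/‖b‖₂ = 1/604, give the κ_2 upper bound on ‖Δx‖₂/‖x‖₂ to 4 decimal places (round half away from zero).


0.4780

M = AᵀA = [7528106484/2666895125 25806701088/2666895125; 25806701088/2666895125 88481270016/2666895125]. tr(M)=768075012/21335161, det(M)=331776/21335161
char-poly roots: 36 and 9216/21335161
κ_2(A) = √(λ_max/λ_min) = √(36 / (9216/21335161)) = 288.6875
κ_2(A)·‖δb‖/‖b‖ = 0.4780


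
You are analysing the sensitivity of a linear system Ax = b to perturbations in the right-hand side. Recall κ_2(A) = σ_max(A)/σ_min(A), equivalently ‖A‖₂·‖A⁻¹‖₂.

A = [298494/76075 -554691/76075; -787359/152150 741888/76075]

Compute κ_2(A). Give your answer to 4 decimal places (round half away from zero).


358.0000

AᵀA = [2297244393/54469700 -215359074/2723485; -215359074/2723485 2019011553/13617425]; tr = 122038713/640820, det = 22667121/80102500
solving λ² − 122038713/640820·λ + 22667121/80102500 = 0 gives λ = 4761/25, 4761/3204100
σ_max=√(4761/25)=(69/5), σ_min=√(4761/3204100)=(69/1790) → κ = 358.0000


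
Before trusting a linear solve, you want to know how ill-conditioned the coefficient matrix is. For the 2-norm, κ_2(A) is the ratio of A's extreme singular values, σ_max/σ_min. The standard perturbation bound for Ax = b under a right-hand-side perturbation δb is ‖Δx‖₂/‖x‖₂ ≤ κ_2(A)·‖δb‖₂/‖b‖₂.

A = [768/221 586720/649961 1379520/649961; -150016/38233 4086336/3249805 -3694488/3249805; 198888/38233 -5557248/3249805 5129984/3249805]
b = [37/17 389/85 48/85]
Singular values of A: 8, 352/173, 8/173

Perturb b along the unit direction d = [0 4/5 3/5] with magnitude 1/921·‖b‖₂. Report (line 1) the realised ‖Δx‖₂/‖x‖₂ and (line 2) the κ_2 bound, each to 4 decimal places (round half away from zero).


0.0014
0.1878

from the listed singular values, σ₁ = 8, σ_n = 8/173
κ_2(A) = 8 / (8/173) = 173.0000
worst-case relative error ≤ 173.0000 × 1/921 = 0.1878
solve Ax = b  →  x = [-33.3846 -36.2511 71.1039]
‖b‖ = 5.0990, ‖x‖ = 86.5127
δb = ε·‖b‖·d = [0.0000 0.0044 0.0033]; solving A·Δx = δb gives ‖Δx‖ = 0.1197
dividing the unrounded norms, ‖Δx‖/‖x‖ = 0.0014
realised/bound (from unrounded values) ≈ 0.0074


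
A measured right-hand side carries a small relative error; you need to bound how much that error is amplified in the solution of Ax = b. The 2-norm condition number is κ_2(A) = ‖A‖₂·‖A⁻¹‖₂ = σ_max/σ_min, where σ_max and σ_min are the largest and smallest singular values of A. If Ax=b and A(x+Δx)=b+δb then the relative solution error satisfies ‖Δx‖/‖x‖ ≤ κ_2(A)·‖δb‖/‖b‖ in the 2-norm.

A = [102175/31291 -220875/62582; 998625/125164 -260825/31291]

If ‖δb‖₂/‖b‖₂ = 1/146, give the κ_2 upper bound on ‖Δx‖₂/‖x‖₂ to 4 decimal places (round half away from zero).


M = AᵀA = [6889275625/92698384 -1808296875/23174596; -1808296875/23174596 1898843125/23174596]. tr(M)=17223125/110224, det(M)=390625/440896
char-poly roots: 625/4 and 625/110224
σ_max=√(625/4)=(25/2), σ_min=√(625/110224)=(25/332) → κ = 166.0000
bound on ‖Δx‖/‖x‖: κ·ε = 166.0000·1/146 = 1.1370

1.1370


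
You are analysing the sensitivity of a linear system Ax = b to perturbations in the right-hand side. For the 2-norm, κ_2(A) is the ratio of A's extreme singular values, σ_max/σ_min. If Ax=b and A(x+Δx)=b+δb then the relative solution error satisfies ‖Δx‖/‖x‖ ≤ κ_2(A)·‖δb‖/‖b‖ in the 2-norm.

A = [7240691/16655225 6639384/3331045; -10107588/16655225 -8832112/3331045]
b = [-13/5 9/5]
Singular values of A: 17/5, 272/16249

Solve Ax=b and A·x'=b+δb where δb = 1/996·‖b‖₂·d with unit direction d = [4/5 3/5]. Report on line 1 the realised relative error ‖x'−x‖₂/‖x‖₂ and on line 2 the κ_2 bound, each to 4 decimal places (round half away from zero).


largest singular value 17/5, smallest 272/16249
condition number: (17/5) ÷ (272/16249) = 203.1125
perturbation bound = 203.1125·1/996 = 0.2039
solve Ax = b  →  x = [58.0882 -13.9743]
‖b‖₂ = 3.1623 and ‖x‖₂ = 59.7455
Δx = A⁻¹·δb where δb = 1/996·3.1623·d; ‖Δx‖ = 0.1897
relative error = 0.0032
tightness: 0.0032 against a bound of 0.2039 (unrounded ratio ≈ 0.0156)

0.0032
0.2039


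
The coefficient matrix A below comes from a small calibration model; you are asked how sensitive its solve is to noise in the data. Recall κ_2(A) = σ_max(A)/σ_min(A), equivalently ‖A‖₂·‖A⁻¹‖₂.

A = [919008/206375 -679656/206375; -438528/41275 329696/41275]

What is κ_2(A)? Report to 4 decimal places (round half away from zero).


M = AᵀA = [33445241856/252015625 -25083624192/252015625; -25083624192/252015625 18813127744/252015625]. tr(M)=2090334784/10080625, det(M)=84934656/252015625
eigenvalues of AᵀA: λ = (tr ± √(tr²−4·det))/2 = 5184/25, 16384/10080625
κ = σ_max/σ_min = (72/5)/(128/3175) = 357.1875

357.1875


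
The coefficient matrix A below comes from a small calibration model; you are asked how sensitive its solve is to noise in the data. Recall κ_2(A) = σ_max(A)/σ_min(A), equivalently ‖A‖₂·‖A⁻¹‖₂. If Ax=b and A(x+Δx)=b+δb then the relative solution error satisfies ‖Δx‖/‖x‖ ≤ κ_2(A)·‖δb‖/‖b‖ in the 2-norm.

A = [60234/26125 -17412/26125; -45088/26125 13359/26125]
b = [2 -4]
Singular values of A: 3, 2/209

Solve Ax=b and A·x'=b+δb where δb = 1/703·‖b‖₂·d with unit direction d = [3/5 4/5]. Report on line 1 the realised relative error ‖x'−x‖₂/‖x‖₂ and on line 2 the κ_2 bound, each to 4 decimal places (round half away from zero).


0.0032
0.4459

from the listed singular values, σ₁ = 3, σ_n = 2/209
condition number: 3 ÷ (2/209) = 313.5000
κ_2(A)·‖δb‖/‖b‖ = 0.4459
solve Ax = b  →  x = [-57.2400 -201.0133]
‖b‖₂ = 4.4721 and ‖x‖₂ = 209.0043
with δb = [0.0038 0.0051], A·Δx = δb → ‖Δx‖ = 0.6648
relative error = 0.0032
so the bound overstates the realised error by a factor of ≈ 140.2043 (computed from the unrounded values)


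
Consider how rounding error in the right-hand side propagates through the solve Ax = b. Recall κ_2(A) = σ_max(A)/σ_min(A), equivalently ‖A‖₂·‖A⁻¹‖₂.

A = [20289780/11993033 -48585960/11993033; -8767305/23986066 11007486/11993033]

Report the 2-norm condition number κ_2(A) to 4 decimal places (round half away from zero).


form AᵀA = [78870925125/26327340052 -47318511555/6581835013; -47318511555/6581835013 113566112532/6581835013] with trace 41010413481/2025180004 and determinant 2624400/506295001
λ_max, λ_min = (41010413481/2025180004 ± √1681768975764146575761/4101354048601440016)/2 = 81/4, 129600/506295001
κ = σ_max/σ_min = (9/2)/(360/22501) = 281.2625

281.2625


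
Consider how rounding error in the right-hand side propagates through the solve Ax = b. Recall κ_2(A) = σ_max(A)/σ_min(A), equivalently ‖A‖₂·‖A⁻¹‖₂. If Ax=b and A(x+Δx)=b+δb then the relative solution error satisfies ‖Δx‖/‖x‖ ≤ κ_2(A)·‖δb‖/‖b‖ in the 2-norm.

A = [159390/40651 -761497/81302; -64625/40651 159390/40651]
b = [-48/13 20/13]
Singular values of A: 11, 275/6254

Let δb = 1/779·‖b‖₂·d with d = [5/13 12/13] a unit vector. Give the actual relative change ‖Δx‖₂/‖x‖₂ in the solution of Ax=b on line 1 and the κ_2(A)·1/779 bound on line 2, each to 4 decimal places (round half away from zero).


0.3211
0.3211

largest singular value 11, smallest 275/6254
κ = σ_max/σ_min = 11/(275/6254) = 250.1600
perturbation bound = 250.1600·1/779 = 0.3211
solve Ax = b  →  x = [-0.1399 0.3357]
‖b‖ = 4.0000, ‖x‖ = 0.3636
δb = ε·‖b‖·d = [0.0020 0.0047]; solving A·Δx = δb gives ‖Δx‖ = 0.1168
realised ‖Δx‖/‖x‖ = 0.3211
realised/bound = 1 exactly: the bound is attained for this b and d


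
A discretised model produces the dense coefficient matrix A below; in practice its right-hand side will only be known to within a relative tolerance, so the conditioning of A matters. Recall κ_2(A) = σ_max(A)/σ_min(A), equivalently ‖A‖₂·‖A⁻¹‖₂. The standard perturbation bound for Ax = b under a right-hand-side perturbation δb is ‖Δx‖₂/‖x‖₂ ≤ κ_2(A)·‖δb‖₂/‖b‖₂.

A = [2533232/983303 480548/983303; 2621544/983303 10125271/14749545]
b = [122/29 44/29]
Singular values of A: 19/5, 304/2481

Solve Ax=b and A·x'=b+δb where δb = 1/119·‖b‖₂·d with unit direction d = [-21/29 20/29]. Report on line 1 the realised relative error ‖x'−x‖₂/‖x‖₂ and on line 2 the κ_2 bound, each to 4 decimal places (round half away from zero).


0.0188
0.2606

from the listed singular values, σ₁ = 19/5, σ_n = 304/2481
κ_2(A) = (19/5) / (304/2481) = 31.0125
κ_2(A)·‖δb‖/‖b‖ = 0.2606
solve Ax = b  →  x = [4.6099 -15.6932]
2-norm of b is 4.4721; of x, 16.3563
δb = ε·‖b‖·d = [-0.0272 0.0259]; solving A·Δx = δb gives ‖Δx‖ = 0.3067
realised ‖Δx‖/‖x‖ = 0.0188
realised/bound (from unrounded values) ≈ 0.0720


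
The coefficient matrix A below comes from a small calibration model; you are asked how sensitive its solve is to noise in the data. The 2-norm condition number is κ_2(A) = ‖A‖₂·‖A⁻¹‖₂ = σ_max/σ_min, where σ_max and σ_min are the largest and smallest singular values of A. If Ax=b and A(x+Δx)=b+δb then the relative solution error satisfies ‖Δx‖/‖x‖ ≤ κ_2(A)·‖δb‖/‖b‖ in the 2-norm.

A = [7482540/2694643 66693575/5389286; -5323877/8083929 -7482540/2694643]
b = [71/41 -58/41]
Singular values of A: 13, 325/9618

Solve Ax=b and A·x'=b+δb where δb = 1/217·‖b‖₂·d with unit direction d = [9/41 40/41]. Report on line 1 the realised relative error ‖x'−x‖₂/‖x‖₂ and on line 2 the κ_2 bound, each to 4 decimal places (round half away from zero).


largest singular value 13, smallest 325/9618
κ = σ_max/σ_min = 13/(325/9618) = 384.7200
bound on ‖Δx‖/‖x‖: κ·ε = 384.7200·1/217 = 1.7729
solve Ax = b  →  x = [28.9058 -6.3461]
‖b‖₂ = 2.2361 and ‖x‖₂ = 29.5942
δb = ε·‖b‖·d = [0.0023 0.0101]; solving A·Δx = δb gives ‖Δx‖ = 0.3049
dividing the unrounded norms, ‖Δx‖/‖x‖ = 0.0103
tightness: 0.0103 against a bound of 1.7729 (unrounded ratio ≈ 0.0058)

0.0103
1.7729


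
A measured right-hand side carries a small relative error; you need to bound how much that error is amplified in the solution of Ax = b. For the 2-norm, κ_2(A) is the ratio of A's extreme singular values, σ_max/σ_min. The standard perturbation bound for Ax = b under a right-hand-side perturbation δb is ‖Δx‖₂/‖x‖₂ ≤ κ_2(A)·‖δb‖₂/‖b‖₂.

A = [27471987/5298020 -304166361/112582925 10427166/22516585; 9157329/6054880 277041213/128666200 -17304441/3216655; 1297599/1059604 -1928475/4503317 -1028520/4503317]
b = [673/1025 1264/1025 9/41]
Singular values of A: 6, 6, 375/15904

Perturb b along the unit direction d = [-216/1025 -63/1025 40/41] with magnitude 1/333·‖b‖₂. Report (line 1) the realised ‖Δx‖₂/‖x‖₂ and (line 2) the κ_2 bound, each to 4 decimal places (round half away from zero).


0.7642
0.7642

largest singular value 6, smallest 375/15904
κ = σ_max/σ_min = 6/(375/15904) = 254.4640
bound on ‖Δx‖/‖x‖: κ·ε = 254.4640·1/333 = 0.7642
solve Ax = b  →  x = [0.1538 0.0219 -0.1772]
‖b‖ = 1.4142, ‖x‖ = 0.2357
Δx = A⁻¹·δb where δb = 1/333·1.4142·d; ‖Δx‖ = 0.1801
dividing the unrounded norms, ‖Δx‖/‖x‖ = 0.7642
tightness: 0.7642 against a bound of 0.7642; the bound is attained (ratio 1)


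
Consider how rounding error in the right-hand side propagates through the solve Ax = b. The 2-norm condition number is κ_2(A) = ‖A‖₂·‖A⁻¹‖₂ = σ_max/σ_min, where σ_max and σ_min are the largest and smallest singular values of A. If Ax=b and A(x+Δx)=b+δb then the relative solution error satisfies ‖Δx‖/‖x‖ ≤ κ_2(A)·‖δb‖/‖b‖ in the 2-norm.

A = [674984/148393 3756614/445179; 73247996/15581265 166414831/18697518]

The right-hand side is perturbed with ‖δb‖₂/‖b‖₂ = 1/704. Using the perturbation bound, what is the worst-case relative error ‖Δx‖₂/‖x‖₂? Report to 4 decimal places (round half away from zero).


AᵀA = [12352314394576/288675171225 13895236940098/173205102735; 13895236940098/173205102735 62529995675305/415692246564]; tr = 6947865778849/35959536900, det = 5972816656/8989884225
λ_max, λ_min = (6947865778849/35959536900 ± √48269402405366007510062401/1293088294062461610000)/2 = 19321/100, 1236544/359595369
so κ_2 = √((19321/100) / (1236544/359595369)) = 237.0375
κ_2(A)·‖δb‖/‖b‖ = 0.3367

0.3367


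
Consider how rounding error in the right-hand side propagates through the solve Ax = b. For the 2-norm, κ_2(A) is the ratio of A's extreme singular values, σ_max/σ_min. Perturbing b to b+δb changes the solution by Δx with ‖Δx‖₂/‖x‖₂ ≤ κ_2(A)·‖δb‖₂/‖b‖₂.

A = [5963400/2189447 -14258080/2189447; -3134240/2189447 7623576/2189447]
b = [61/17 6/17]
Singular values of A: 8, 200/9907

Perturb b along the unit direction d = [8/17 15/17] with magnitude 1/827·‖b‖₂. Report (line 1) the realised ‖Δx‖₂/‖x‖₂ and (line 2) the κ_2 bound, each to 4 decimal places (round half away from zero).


largest singular value 8, smallest 200/9907
condition number: 8 ÷ (200/9907) = 396.2800
bound on ‖Δx‖/‖x‖: κ·ε = 396.2800·1/827 = 0.4792
solve Ax = b  →  x = [91.5935 37.7577]
2-norm of b is 3.6056; of x, 99.0707
with δb = [0.0021 0.0038], A·Δx = δb → ‖Δx‖ = 0.2160
relative error = 0.0022
tightness: 0.0022 against a bound of 0.4792 (unrounded ratio ≈ 0.0045)

0.0022
0.4792


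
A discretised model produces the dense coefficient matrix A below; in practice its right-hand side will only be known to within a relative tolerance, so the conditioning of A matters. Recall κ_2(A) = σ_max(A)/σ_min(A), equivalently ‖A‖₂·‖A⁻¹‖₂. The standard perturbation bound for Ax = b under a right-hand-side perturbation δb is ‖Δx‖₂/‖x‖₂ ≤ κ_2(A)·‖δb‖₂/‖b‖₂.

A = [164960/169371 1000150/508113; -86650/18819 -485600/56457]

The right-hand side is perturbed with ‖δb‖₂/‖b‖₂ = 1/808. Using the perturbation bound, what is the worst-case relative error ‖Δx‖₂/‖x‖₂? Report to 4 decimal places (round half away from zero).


0.1804

M = AᵀA = [377976100/17065161 2125664000/51195483; 2125664000/51195483 11957582500/153586449]. tr(M)=53146600/531441, det(M)=250000/531441
char-poly roots: 100 and 2500/531441
σ_max=√100=10, σ_min=√(2500/531441)=(50/729) → κ = 145.8000
worst-case relative error ≤ 145.8000 × 1/808 = 0.1804


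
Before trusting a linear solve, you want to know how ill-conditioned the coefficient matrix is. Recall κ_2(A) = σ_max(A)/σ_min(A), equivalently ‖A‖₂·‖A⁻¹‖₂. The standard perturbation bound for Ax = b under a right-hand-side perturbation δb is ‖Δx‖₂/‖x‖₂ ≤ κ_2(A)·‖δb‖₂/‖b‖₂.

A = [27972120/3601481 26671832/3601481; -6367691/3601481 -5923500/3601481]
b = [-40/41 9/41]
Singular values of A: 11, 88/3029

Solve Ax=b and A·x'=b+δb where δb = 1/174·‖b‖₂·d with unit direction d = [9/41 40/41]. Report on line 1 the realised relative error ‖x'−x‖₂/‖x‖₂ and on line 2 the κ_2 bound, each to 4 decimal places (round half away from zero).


2.1760
2.1760

σ_max = 11, σ_min = 88/3029
condition number: 11 ÷ (88/3029) = 378.6250
κ_2(A)·‖δb‖/‖b‖ = 2.1760
solve Ax = b  →  x = [-0.0658 -0.0627]
2-norm of b is 1.0000; of x, 0.0909
δb = ε·‖b‖·d = [0.0013 0.0056]; solving A·Δx = δb gives ‖Δx‖ = 0.1978
dividing the unrounded norms, ‖Δx‖/‖x‖ = 2.1760
so the bound is sharp here: realised error equals the bound


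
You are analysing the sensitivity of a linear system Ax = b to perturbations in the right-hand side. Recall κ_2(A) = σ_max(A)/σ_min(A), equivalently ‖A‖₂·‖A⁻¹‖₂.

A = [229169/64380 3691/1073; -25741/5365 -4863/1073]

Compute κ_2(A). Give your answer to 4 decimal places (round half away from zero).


183.1500

form AᵀA = [204045101/5716944 16193135/476412; 16193135/476412 1285250/39701] with trace 13417969/197136 and determinant 3025/21904
solving λ² − 13417969/197136·λ + 3025/21904 = 0 gives λ = 1089/16, 25/12321
so κ_2 = √((1089/16) / (25/12321)) = 183.1500


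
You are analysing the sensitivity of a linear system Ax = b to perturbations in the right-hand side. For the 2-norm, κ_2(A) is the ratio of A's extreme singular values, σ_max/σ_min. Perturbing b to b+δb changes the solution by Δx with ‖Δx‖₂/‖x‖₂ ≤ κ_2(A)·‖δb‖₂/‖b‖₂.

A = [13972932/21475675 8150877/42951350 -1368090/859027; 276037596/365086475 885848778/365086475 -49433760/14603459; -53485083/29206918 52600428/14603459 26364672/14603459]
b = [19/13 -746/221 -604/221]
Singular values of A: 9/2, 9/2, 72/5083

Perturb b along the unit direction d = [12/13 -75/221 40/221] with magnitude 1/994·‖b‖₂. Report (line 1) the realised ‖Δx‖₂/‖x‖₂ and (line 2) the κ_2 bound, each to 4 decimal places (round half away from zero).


largest singular value 9/2, smallest 72/5083
κ_2(A) = (9/2) / (72/5083) = 317.6875
perturbation bound = 317.6875·1/994 = 0.3196
solve Ax = b  →  x = [125.2868 35.6161 54.5107]
‖b‖ = 4.5826, ‖x‖ = 141.1974
with δb = [0.0043 -0.0016 0.0008], A·Δx = δb → ‖Δx‖ = 0.3255
dividing the unrounded norms, ‖Δx‖/‖x‖ = 0.0023
so the bound overstates the realised error by a factor of ≈ 138.6531 (computed from the unrounded values)

0.0023
0.3196


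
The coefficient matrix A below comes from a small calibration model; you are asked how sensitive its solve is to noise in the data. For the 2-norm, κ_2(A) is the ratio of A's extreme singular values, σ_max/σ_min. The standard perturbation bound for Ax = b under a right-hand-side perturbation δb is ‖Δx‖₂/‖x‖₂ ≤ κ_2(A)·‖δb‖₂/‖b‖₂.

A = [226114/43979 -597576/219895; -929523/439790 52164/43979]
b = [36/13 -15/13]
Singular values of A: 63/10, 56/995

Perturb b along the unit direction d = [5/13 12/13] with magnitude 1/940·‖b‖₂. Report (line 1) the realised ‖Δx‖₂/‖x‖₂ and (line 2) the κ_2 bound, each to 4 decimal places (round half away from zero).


largest singular value 63/10, smallest 56/995
κ_2(A) = (63/10) / (56/995) = 111.9375
bound on ‖Δx‖/‖x‖: κ·ε = 111.9375·1/940 = 0.1191
solve Ax = b  →  x = [0.4202 -0.2241]
‖b‖ = 3.0000, ‖x‖ = 0.4762
δb = ε·‖b‖·d = [0.0012 0.0029]; solving A·Δx = δb gives ‖Δx‖ = 0.0567
realised ‖Δx‖/‖x‖ = 0.1191
tightness: 0.1191 against a bound of 0.1191; the bound is attained (ratio 1)

0.1191
0.1191


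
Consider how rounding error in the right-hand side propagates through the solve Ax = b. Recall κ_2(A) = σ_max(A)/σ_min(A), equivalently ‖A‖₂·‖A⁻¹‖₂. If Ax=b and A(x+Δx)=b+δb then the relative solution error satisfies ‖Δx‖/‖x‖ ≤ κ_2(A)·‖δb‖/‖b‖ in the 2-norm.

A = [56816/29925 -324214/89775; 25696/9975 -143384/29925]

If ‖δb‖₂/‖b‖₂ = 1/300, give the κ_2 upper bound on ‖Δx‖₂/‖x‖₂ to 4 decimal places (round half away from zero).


0.7481

M = AᵀA = [366824704/35820225 -82528160/4298427; -82528160/4298427 11605818436/322382025]. tr(M)=14907240772/322382025, det(M)=342102016/8059550625
solving λ² − 14907240772/322382025·λ + 342102016/8059550625 = 0 gives λ = 1156/25, 295936/322382025
κ_2(A) = √(λ_max/λ_min) = √((1156/25) / (295936/322382025)) = 224.4375
κ_2(A)·‖δb‖/‖b‖ = 0.7481


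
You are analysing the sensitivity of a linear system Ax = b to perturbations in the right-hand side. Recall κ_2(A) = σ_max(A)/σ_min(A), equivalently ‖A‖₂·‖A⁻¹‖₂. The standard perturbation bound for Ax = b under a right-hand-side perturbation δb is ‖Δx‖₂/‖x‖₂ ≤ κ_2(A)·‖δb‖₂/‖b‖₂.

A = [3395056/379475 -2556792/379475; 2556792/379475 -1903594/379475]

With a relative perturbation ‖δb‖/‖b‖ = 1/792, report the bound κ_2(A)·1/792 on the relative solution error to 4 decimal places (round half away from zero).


0.4791

AᵀA = [722543622976/5760051025 -541901837232/5760051025; -541901837232/5760051025 406434217924/5760051025]; tr = 45159113636/230402041, det = 61465600/230402041
λ_max, λ_min = (45159113636/230402041 ± √2039288897190395982096/53085100496965681)/2 = 196, 313600/230402041
so κ_2 = √(196 / (313600/230402041)) = 379.4750
bound on ‖Δx‖/‖x‖: κ·ε = 379.4750·1/792 = 0.4791


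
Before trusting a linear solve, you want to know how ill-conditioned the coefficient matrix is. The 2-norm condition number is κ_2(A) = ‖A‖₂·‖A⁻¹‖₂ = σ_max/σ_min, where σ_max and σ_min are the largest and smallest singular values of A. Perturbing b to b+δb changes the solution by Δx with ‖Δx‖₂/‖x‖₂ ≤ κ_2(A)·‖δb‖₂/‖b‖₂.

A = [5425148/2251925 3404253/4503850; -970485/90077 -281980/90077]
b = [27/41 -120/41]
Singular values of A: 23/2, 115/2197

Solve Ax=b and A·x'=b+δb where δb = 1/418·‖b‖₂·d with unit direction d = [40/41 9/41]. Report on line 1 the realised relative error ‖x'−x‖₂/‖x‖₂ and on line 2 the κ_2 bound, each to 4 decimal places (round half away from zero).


from the listed singular values, σ₁ = 23/2, σ_n = 115/2197
κ = σ_max/σ_min = (23/2)/(115/2197) = 219.7000
perturbation bound = 219.7000·1/418 = 0.5256
solve Ax = b  →  x = [0.2504 0.0730]
‖b‖₂ = 3.0000 and ‖x‖₂ = 0.2609
with δb = [0.0070 0.0016], A·Δx = δb → ‖Δx‖ = 0.1371
realised ‖Δx‖/‖x‖ = 0.5256
tightness: 0.5256 against a bound of 0.5256; the bound is attained (ratio 1)

0.5256
0.5256


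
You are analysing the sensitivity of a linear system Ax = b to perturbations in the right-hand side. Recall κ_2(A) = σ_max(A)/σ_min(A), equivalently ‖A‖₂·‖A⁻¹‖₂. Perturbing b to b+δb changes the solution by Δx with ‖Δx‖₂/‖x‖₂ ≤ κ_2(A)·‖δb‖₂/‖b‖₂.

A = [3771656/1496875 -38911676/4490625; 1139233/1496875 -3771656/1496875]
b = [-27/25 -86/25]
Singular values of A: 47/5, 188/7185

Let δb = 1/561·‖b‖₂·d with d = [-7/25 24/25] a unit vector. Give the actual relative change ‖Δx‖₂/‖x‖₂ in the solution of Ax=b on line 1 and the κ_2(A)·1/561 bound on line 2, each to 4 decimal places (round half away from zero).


from the listed singular values, σ₁ = 47/5, σ_n = 188/7185
κ = σ_max/σ_min = (47/5)/(188/7185) = 359.2500
bound on ‖Δx‖/‖x‖: κ·ε = 359.2500·1/561 = 0.6404
solve Ax = b  →  x = [-110.1277 -31.8989]
‖b‖ = 3.6056, ‖x‖ = 114.6545
Δx = A⁻¹·δb where δb = 1/561·3.6056·d; ‖Δx‖ = 0.2456
dividing the unrounded norms, ‖Δx‖/‖x‖ = 0.0021
realised/bound (from unrounded values) ≈ 0.0033

0.0021
0.6404


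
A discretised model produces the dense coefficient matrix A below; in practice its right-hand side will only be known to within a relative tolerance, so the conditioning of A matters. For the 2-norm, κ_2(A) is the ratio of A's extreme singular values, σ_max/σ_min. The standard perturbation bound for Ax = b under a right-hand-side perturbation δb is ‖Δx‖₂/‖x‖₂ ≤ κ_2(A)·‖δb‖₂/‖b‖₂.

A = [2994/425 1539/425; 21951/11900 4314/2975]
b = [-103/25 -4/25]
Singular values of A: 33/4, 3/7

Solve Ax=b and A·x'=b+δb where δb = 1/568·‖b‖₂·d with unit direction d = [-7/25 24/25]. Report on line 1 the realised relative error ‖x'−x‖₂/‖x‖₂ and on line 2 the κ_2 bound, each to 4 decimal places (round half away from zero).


0.0071
0.0339

σ_max = 33/4, σ_min = 3/7
condition number: (33/4) ÷ (3/7) = 19.2500
κ_2(A)·‖δb‖/‖b‖ = 0.0339
solve Ax = b  →  x = [-1.5258 1.8307]
2-norm of b is 4.1231; of x, 2.3832
with δb = [-0.0020 0.0070], A·Δx = δb → ‖Δx‖ = 0.0169
dividing the unrounded norms, ‖Δx‖/‖x‖ = 0.0071
realised/bound (from unrounded values) ≈ 0.2097


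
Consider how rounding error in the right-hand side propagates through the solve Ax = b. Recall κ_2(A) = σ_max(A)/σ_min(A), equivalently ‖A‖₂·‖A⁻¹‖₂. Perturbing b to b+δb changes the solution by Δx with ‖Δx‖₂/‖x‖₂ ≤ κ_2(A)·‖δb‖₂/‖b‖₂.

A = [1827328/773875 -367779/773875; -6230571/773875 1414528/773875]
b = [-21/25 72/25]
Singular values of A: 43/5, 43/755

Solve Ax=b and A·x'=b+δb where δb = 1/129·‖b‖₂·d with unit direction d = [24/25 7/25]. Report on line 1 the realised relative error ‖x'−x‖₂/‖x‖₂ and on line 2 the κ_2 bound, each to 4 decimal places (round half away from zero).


1.1705
1.1705

from the listed singular values, σ₁ = 43/5, σ_n = 43/755
κ = σ_max/σ_min = (43/5)/(43/755) = 151.0000
bound on ‖Δx‖/‖x‖: κ·ε = 151.0000·1/129 = 1.1705
solve Ax = b  →  x = [-0.3403 0.0766]
2-norm of b is 3.0000; of x, 0.3488
with δb = [0.0223 0.0065], A·Δx = δb → ‖Δx‖ = 0.4083
relative error = 1.1705
so the bound is sharp here: realised error equals the bound


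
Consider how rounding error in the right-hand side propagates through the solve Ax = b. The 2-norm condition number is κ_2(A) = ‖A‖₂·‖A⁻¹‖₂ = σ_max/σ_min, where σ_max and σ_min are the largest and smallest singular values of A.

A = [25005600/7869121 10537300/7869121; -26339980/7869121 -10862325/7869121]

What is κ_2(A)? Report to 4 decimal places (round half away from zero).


260.9125

form AᵀA = [1568459664400/73630279801 653513593500/73630279801; 653513593500/73630279801 272324370625/73630279801] with trace 10892213225/435682129 and determinant 4000000/435682129
char-poly roots: 25 and 160000/435682129
so κ_2 = √(25 / (160000/435682129)) = 260.9125
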